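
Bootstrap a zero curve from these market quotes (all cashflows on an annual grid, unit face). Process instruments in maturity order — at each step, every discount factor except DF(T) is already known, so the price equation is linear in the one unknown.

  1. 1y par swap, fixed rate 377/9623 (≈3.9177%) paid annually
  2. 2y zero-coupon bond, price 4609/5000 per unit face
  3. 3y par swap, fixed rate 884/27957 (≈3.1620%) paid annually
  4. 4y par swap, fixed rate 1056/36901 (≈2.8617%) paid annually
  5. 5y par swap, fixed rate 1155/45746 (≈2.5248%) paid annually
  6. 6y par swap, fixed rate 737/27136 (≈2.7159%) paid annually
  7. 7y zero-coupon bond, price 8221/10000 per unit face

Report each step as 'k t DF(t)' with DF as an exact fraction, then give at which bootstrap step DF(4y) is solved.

step 1 [1y] swap r/1=377/9623: DF=(1 − 377/9623·(0))/(1+377/9623) = 9623/10000 ≈ 0.962300
step 2 [2y] zero: DF = P = 4609/5000 ≈ 0.921800
step 3 [3y] swap r/1=884/27957: DF=(1 − 884/27957·(0.962300+0.921800))/(1+884/27957) = 2279/2500 ≈ 0.911600
step 4 [4y] swap r/1=1056/36901: DF=(1 − 1056/36901·(0.962300+0.921800+0.911600))/(1+1056/36901) = 559/625 ≈ 0.894400
step 5 [5y] swap r/1=1155/45746: DF=(1 − 1155/45746·(0.962300+0.921800+0.911600+0.894400))/(1+1155/45746) = 1769/2000 ≈ 0.884500
step 6 [6y] swap r/1=737/27136: DF=(1 − 737/27136·(0.962300+0.921800+0.911600+0.894400+0.884500))/(1+737/27136) = 4263/5000 ≈ 0.852600
step 7 [7y] zero: DF = P = 8221/10000 ≈ 0.822100

1 1 9623/10000
2 2 4609/5000
3 3 2279/2500
4 4 559/625
5 5 1769/2000
6 6 4263/5000
7 7 8221/10000
DF(4y) is solved at step 4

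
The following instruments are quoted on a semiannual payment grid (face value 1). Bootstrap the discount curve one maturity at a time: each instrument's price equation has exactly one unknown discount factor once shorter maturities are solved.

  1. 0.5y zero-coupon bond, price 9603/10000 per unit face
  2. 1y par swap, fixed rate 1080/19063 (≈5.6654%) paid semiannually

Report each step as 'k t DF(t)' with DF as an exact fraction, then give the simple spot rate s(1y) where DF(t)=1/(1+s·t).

step 1 [0.5y] zero: DF = P = 9603/10000 ≈ 0.960300
step 2 [1y] swap r/2=540/19063: DF=(1 − 540/19063·(0.960300))/(1+540/19063) = 473/500 ≈ 0.946000

1 1/2 9603/10000
2 1 473/500
s(1y) = (1/(473/500) − 1)/(1) = 27/473 ≈ 5.7082%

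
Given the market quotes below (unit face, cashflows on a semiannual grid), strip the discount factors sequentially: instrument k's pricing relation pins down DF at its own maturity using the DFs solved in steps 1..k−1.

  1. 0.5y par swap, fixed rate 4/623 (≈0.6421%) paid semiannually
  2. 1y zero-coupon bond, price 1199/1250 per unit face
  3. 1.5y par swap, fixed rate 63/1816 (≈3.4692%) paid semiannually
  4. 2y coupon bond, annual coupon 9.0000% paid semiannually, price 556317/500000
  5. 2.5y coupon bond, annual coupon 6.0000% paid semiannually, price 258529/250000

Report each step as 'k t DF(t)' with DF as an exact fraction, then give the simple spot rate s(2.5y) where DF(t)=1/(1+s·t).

1 1/2 623/625
2 1 1199/1250
3 3/2 1187/1250
4 2 2349/2500
5 5/2 223/250
s(2.5y) = (1/(223/250) − 1)/(5/2) = 54/1115 ≈ 4.8430%

step 1 [0.5y] swap r/2=2/623: DF=(1 − 2/623·(0))/(1+2/623) = 623/625 ≈ 0.996800
step 2 [1y] zero: DF = P = 1199/1250 ≈ 0.959200
step 3 [1.5y] swap r/2=63/3632: DF=(1 − 63/3632·(0.996800+0.959200))/(1+63/3632) = 1187/1250 ≈ 0.949600
step 4 [2y] bond c/2=9/200: DF=(556317/500000 − 9/200·(0.996800+0.959200+0.949600))/(1+9/200) = 2349/2500 ≈ 0.939600
step 5 [2.5y] bond c/2=3/100: DF=(258529/250000 − 3/100·(0.996800+0.959200+0.949600+0.939600))/(1+3/100) = 223/250 ≈ 0.892000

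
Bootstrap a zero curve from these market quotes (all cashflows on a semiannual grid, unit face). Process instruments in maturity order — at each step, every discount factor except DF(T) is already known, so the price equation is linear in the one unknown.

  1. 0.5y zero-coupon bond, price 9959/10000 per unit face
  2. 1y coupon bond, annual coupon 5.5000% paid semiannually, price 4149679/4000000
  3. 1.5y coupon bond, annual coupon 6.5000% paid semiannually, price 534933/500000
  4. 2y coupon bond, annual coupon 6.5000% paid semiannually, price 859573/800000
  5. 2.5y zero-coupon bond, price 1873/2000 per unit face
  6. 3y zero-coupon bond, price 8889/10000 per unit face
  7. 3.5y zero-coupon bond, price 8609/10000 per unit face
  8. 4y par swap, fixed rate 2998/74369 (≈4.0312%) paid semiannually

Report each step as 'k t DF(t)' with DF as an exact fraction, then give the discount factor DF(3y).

step 1 [0.5y] zero: DF = P = 9959/10000 ≈ 0.995900
step 2 [1y] bond c/2=11/400: DF=(4149679/4000000 − 11/400·(0.995900))/(1+11/400) = 983/1000 ≈ 0.983000
step 3 [1.5y] bond c/2=13/400: DF=(534933/500000 − 13/400·(0.995900+0.983000))/(1+13/400) = 9739/10000 ≈ 0.973900
step 4 [2y] bond c/2=13/400: DF=(859573/800000 − 13/400·(0.995900+0.983000+0.973900))/(1+13/400) = 9477/10000 ≈ 0.947700
step 5 [2.5y] zero: DF = P = 1873/2000 ≈ 0.936500
step 6 [3y] zero: DF = P = 8889/10000 ≈ 0.888900
step 7 [3.5y] zero: DF = P = 8609/10000 ≈ 0.860900
step 8 [4y] swap r/2=1499/74369: DF=(1 − 1499/74369·(0.995900+0.983000+0.973900+0.947700+0.936500+0.888900+0.860900))/(1+1499/74369) = 8501/10000 ≈ 0.850100

1 1/2 9959/10000
2 1 983/1000
3 3/2 9739/10000
4 2 9477/10000
5 5/2 1873/2000
6 3 8889/10000
7 7/2 8609/10000
8 4 8501/10000
DF(3y) = 8889/10000 ≈ 0.888900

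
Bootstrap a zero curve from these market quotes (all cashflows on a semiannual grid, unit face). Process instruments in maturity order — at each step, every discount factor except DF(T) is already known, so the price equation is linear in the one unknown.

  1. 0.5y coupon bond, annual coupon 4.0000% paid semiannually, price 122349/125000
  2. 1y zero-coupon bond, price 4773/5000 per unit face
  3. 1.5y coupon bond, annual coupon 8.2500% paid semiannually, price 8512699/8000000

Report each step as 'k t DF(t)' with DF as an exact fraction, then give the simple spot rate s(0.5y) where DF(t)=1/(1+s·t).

step 1 [0.5y] bond c/2=1/50: DF=(122349/125000 − 1/50·(0))/(1+1/50) = 2399/2500 ≈ 0.959600
step 2 [1y] zero: DF = P = 4773/5000 ≈ 0.954600
step 3 [1.5y] bond c/2=33/800: DF=(8512699/8000000 − 33/800·(0.959600+0.954600))/(1+33/800) = 9461/10000 ≈ 0.946100

1 1/2 2399/2500
2 1 4773/5000
3 3/2 9461/10000
s(0.5y) = (1/(2399/2500) − 1)/(1/2) = 202/2399 ≈ 8.4202%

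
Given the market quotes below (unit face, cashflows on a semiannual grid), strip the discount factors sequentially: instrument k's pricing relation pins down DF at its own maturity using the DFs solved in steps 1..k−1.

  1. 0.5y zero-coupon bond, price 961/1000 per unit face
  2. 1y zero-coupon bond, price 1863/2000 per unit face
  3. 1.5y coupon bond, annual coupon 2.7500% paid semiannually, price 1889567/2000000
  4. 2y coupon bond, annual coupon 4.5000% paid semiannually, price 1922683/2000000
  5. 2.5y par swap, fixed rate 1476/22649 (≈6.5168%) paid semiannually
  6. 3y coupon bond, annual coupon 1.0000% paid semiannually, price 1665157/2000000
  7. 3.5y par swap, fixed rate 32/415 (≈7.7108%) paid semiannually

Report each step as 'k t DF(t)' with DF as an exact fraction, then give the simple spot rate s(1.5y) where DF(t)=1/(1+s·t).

step 1 [0.5y] zero: DF = P = 961/1000 ≈ 0.961000
step 2 [1y] zero: DF = P = 1863/2000 ≈ 0.931500
step 3 [1.5y] bond c/2=11/800: DF=(1889567/2000000 − 11/800·(0.961000+0.931500))/(1+11/800) = 9063/10000 ≈ 0.906300
step 4 [2y] bond c/2=9/400: DF=(1922683/2000000 − 9/400·(0.961000+0.931500+0.906300))/(1+9/400) = 4393/5000 ≈ 0.878600
step 5 [2.5y] swap r/2=738/22649: DF=(1 − 738/22649·(0.961000+0.931500+0.906300+0.878600))/(1+738/22649) = 2131/2500 ≈ 0.852400
step 6 [3y] bond c/2=1/200: DF=(1665157/2000000 − 1/200·(0.961000+0.931500+0.906300+0.878600+0.852400))/(1+1/200) = 8059/10000 ≈ 0.805900
step 7 [3.5y] swap r/2=16/415: DF=(1 − 16/415·(0.961000+0.931500+0.906300+0.878600+0.852400+0.805900))/(1+16/415) = 478/625 ≈ 0.764800

1 1/2 961/1000
2 1 1863/2000
3 3/2 9063/10000
4 2 4393/5000
5 5/2 2131/2500
6 3 8059/10000
7 7/2 478/625
s(1.5y) = (1/(9063/10000) − 1)/(3/2) = 1874/27189 ≈ 6.8925%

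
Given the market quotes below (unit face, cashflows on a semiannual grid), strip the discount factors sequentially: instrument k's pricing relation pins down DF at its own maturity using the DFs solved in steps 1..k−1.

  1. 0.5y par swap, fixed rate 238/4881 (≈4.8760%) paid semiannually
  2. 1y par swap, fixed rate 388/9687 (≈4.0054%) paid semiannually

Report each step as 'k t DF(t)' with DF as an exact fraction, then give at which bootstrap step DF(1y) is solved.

step 1 [0.5y] swap r/2=119/4881: DF=(1 − 119/4881·(0))/(1+119/4881) = 4881/5000 ≈ 0.976200
step 2 [1y] swap r/2=194/9687: DF=(1 − 194/9687·(0.976200))/(1+194/9687) = 2403/2500 ≈ 0.961200

1 1/2 4881/5000
2 1 2403/2500
DF(1y) is solved at step 2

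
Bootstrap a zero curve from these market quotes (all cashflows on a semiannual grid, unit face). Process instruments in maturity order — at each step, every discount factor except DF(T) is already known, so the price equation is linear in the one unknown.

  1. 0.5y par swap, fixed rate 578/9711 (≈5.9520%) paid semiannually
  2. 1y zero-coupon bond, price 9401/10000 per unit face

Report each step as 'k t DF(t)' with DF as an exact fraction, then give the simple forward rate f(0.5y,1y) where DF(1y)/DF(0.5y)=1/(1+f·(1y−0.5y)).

1 1/2 9711/10000
2 1 9401/10000
f(0.5y,1y) = ((9711/10000)/(9401/10000) − 1)/(1/2) = 620/9401 ≈ 6.5950%

step 1 [0.5y] swap r/2=289/9711: DF=(1 − 289/9711·(0))/(1+289/9711) = 9711/10000 ≈ 0.971100
step 2 [1y] zero: DF = P = 9401/10000 ≈ 0.940100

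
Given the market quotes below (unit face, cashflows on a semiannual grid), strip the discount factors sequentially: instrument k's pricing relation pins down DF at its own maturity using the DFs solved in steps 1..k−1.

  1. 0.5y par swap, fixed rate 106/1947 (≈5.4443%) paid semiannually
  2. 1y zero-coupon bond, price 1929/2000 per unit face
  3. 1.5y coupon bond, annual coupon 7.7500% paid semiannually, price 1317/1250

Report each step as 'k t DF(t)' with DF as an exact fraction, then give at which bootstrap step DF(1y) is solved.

1 1/2 1947/2000
2 1 1929/2000
3 3/2 471/500
DF(1y) is solved at step 2

step 1 [0.5y] swap r/2=53/1947: DF=(1 − 53/1947·(0))/(1+53/1947) = 1947/2000 ≈ 0.973500
step 2 [1y] zero: DF = P = 1929/2000 ≈ 0.964500
step 3 [1.5y] bond c/2=31/800: DF=(1317/1250 − 31/800·(0.973500+0.964500))/(1+31/800) = 471/500 ≈ 0.942000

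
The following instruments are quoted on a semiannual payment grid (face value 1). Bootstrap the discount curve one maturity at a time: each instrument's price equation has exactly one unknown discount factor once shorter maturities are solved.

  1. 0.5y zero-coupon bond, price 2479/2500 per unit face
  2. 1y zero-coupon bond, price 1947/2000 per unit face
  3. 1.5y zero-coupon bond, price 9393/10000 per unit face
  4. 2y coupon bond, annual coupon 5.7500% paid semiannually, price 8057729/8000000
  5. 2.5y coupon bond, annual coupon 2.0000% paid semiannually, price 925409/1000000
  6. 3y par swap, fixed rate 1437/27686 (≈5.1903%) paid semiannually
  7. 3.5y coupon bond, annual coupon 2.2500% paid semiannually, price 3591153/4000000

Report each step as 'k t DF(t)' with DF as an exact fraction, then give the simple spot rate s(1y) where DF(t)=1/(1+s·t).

1 1/2 2479/2500
2 1 1947/2000
3 3/2 9393/10000
4 2 8979/10000
5 5/2 4393/5000
6 3 8563/10000
7 7/2 4131/5000
s(1y) = (1/(1947/2000) − 1)/(1) = 53/1947 ≈ 2.7221%

step 1 [0.5y] zero: DF = P = 2479/2500 ≈ 0.991600
step 2 [1y] zero: DF = P = 1947/2000 ≈ 0.973500
step 3 [1.5y] zero: DF = P = 9393/10000 ≈ 0.939300
step 4 [2y] bond c/2=23/800: DF=(8057729/8000000 − 23/800·(0.991600+0.973500+0.939300))/(1+23/800) = 8979/10000 ≈ 0.897900
step 5 [2.5y] bond c/2=1/100: DF=(925409/1000000 − 1/100·(0.991600+0.973500+0.939300+0.897900))/(1+1/100) = 4393/5000 ≈ 0.878600
step 6 [3y] swap r/2=1437/55372: DF=(1 − 1437/55372·(0.991600+0.973500+0.939300+0.897900+0.878600))/(1+1437/55372) = 8563/10000 ≈ 0.856300
step 7 [3.5y] bond c/2=9/800: DF=(3591153/4000000 − 9/800·(0.991600+0.973500+0.939300+0.897900+0.878600+0.856300))/(1+9/800) = 4131/5000 ≈ 0.826200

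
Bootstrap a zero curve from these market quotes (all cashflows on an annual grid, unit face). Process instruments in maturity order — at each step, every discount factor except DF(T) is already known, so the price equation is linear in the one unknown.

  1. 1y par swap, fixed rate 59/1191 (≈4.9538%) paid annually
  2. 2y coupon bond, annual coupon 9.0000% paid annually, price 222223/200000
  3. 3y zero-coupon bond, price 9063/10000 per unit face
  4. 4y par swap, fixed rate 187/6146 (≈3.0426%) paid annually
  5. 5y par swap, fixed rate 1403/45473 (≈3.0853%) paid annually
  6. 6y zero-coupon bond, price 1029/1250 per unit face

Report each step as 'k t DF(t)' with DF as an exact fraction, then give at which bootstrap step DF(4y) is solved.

1 1 1191/1250
2 2 9407/10000
3 3 9063/10000
4 4 4439/5000
5 5 8597/10000
6 6 1029/1250
DF(4y) is solved at step 4

step 1 [1y] swap r/1=59/1191: DF=(1 − 59/1191·(0))/(1+59/1191) = 1191/1250 ≈ 0.952800
step 2 [2y] bond c/1=9/100: DF=(222223/200000 − 9/100·(0.952800))/(1+9/100) = 9407/10000 ≈ 0.940700
step 3 [3y] zero: DF = P = 9063/10000 ≈ 0.906300
step 4 [4y] swap r/1=187/6146: DF=(1 − 187/6146·(0.952800+0.940700+0.906300))/(1+187/6146) = 4439/5000 ≈ 0.887800
step 5 [5y] swap r/1=1403/45473: DF=(1 − 1403/45473·(0.952800+0.940700+0.906300+0.887800))/(1+1403/45473) = 8597/10000 ≈ 0.859700
step 6 [6y] zero: DF = P = 1029/1250 ≈ 0.823200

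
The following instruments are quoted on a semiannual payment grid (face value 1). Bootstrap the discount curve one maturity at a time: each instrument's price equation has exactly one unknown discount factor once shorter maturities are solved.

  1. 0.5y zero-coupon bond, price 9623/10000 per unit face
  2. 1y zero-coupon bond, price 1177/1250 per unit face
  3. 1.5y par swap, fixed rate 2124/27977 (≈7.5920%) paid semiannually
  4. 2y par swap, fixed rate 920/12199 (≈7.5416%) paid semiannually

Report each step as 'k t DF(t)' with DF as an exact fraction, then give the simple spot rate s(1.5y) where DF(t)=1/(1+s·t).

1 1/2 9623/10000
2 1 1177/1250
3 3/2 4469/5000
4 2 431/500
s(1.5y) = (1/(4469/5000) − 1)/(3/2) = 354/4469 ≈ 7.9212%

step 1 [0.5y] zero: DF = P = 9623/10000 ≈ 0.962300
step 2 [1y] zero: DF = P = 1177/1250 ≈ 0.941600
step 3 [1.5y] swap r/2=1062/27977: DF=(1 − 1062/27977·(0.962300+0.941600))/(1+1062/27977) = 4469/5000 ≈ 0.893800
step 4 [2y] swap r/2=460/12199: DF=(1 − 460/12199·(0.962300+0.941600+0.893800))/(1+460/12199) = 431/500 ≈ 0.862000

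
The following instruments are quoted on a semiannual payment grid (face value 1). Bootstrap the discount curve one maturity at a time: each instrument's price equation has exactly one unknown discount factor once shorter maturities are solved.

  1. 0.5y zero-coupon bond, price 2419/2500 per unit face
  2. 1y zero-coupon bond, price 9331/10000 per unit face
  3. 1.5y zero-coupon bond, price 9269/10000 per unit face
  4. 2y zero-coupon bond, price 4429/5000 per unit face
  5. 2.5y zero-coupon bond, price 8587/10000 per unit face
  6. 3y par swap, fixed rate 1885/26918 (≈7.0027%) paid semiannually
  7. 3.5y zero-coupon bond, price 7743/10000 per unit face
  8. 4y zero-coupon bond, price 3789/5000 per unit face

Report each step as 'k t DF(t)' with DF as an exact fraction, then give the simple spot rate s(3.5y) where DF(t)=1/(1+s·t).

1 1/2 2419/2500
2 1 9331/10000
3 3/2 9269/10000
4 2 4429/5000
5 5/2 8587/10000
6 3 1623/2000
7 7/2 7743/10000
8 4 3789/5000
s(3.5y) = (1/(7743/10000) − 1)/(7/2) = 4514/54201 ≈ 8.3283%

step 1 [0.5y] zero: DF = P = 2419/2500 ≈ 0.967600
step 2 [1y] zero: DF = P = 9331/10000 ≈ 0.933100
step 3 [1.5y] zero: DF = P = 9269/10000 ≈ 0.926900
step 4 [2y] zero: DF = P = 4429/5000 ≈ 0.885800
step 5 [2.5y] zero: DF = P = 8587/10000 ≈ 0.858700
step 6 [3y] swap r/2=1885/53836: DF=(1 − 1885/53836·(0.967600+0.933100+0.926900+0.885800+0.858700))/(1+1885/53836) = 1623/2000 ≈ 0.811500
step 7 [3.5y] zero: DF = P = 7743/10000 ≈ 0.774300
step 8 [4y] zero: DF = P = 3789/5000 ≈ 0.757800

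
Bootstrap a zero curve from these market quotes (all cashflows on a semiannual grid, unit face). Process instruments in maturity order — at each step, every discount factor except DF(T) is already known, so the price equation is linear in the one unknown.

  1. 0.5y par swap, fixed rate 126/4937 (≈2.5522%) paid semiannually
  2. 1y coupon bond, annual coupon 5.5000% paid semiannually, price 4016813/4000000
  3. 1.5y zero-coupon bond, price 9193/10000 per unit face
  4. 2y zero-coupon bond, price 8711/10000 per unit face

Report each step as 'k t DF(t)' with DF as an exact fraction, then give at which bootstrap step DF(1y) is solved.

1 1/2 4937/5000
2 1 9509/10000
3 3/2 9193/10000
4 2 8711/10000
DF(1y) is solved at step 2

step 1 [0.5y] swap r/2=63/4937: DF=(1 − 63/4937·(0))/(1+63/4937) = 4937/5000 ≈ 0.987400
step 2 [1y] bond c/2=11/400: DF=(4016813/4000000 − 11/400·(0.987400))/(1+11/400) = 9509/10000 ≈ 0.950900
step 3 [1.5y] zero: DF = P = 9193/10000 ≈ 0.919300
step 4 [2y] zero: DF = P = 8711/10000 ≈ 0.871100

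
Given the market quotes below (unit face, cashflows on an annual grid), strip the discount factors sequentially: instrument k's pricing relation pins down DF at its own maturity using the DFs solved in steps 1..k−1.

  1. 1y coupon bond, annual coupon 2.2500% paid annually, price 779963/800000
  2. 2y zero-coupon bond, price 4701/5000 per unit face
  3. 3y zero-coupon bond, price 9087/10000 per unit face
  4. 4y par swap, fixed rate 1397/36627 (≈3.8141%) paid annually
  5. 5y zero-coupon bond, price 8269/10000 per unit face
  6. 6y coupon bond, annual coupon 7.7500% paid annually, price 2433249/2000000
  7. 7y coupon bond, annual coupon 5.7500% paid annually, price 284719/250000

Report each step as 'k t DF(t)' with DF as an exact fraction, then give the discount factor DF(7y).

step 1 [1y] bond c/1=9/400: DF=(779963/800000 − 9/400·(0))/(1+9/400) = 1907/2000 ≈ 0.953500
step 2 [2y] zero: DF = P = 4701/5000 ≈ 0.940200
step 3 [3y] zero: DF = P = 9087/10000 ≈ 0.908700
step 4 [4y] swap r/1=1397/36627: DF=(1 − 1397/36627·(0.953500+0.940200+0.908700))/(1+1397/36627) = 8603/10000 ≈ 0.860300
step 5 [5y] zero: DF = P = 8269/10000 ≈ 0.826900
step 6 [6y] bond c/1=31/400: DF=(2433249/2000000 − 31/400·(0.953500+0.940200+0.908700+0.860300+0.826900))/(1+31/400) = 4031/5000 ≈ 0.806200
step 7 [7y] bond c/1=23/400: DF=(284719/250000 − 23/400·(0.953500+0.940200+0.908700+0.860300+0.826900+0.806200))/(1+23/400) = 789/1000 ≈ 0.789000

1 1 1907/2000
2 2 4701/5000
3 3 9087/10000
4 4 8603/10000
5 5 8269/10000
6 6 4031/5000
7 7 789/1000
DF(7y) = 789/1000 ≈ 0.789000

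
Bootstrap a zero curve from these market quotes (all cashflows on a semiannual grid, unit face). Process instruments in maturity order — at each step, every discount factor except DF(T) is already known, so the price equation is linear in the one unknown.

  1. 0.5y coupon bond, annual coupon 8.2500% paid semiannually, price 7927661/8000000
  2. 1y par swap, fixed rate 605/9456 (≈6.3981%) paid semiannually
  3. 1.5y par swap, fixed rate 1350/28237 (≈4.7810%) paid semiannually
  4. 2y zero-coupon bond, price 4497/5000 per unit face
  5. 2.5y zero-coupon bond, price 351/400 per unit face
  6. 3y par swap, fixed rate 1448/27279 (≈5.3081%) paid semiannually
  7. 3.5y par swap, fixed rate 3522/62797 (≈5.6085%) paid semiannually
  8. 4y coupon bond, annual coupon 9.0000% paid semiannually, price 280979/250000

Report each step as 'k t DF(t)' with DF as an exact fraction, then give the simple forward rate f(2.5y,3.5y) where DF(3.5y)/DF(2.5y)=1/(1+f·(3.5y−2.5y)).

1 1/2 9517/10000
2 1 1879/2000
3 3/2 373/400
4 2 4497/5000
5 5/2 351/400
6 3 1069/1250
7 7/2 8239/10000
8 4 8051/10000
f(2.5y,3.5y) = ((351/400)/(8239/10000) − 1)/(1) = 536/8239 ≈ 6.5056%

step 1 [0.5y] bond c/2=33/800: DF=(7927661/8000000 − 33/800·(0))/(1+33/800) = 9517/10000 ≈ 0.951700
step 2 [1y] swap r/2=605/18912: DF=(1 − 605/18912·(0.951700))/(1+605/18912) = 1879/2000 ≈ 0.939500
step 3 [1.5y] swap r/2=675/28237: DF=(1 − 675/28237·(0.951700+0.939500))/(1+675/28237) = 373/400 ≈ 0.932500
step 4 [2y] zero: DF = P = 4497/5000 ≈ 0.899400
step 5 [2.5y] zero: DF = P = 351/400 ≈ 0.877500
step 6 [3y] swap r/2=724/27279: DF=(1 − 724/27279·(0.951700+0.939500+0.932500+0.899400+0.877500))/(1+724/27279) = 1069/1250 ≈ 0.855200
step 7 [3.5y] swap r/2=1761/62797: DF=(1 − 1761/62797·(0.951700+0.939500+0.932500+0.899400+0.877500+0.855200))/(1+1761/62797) = 8239/10000 ≈ 0.823900
step 8 [4y] bond c/2=9/200: DF=(280979/250000 − 9/200·(0.951700+0.939500+0.932500+0.899400+0.877500+0.855200+0.823900))/(1+9/200) = 8051/10000 ≈ 0.805100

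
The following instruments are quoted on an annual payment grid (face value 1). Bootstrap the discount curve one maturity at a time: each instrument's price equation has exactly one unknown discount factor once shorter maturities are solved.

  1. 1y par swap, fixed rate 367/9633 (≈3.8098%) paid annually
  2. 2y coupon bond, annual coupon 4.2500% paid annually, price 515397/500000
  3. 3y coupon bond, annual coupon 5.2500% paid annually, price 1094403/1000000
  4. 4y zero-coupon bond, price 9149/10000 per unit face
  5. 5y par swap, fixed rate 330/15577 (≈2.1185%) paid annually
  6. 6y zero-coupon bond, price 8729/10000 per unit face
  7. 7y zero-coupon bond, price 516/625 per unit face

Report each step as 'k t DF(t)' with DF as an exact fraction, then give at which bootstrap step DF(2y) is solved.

1 1 9633/10000
2 2 1899/2000
3 3 2361/2500
4 4 9149/10000
5 5 901/1000
6 6 8729/10000
7 7 516/625
DF(2y) is solved at step 2

step 1 [1y] swap r/1=367/9633: DF=(1 − 367/9633·(0))/(1+367/9633) = 9633/10000 ≈ 0.963300
step 2 [2y] bond c/1=17/400: DF=(515397/500000 − 17/400·(0.963300))/(1+17/400) = 1899/2000 ≈ 0.949500
step 3 [3y] bond c/1=21/400: DF=(1094403/1000000 − 21/400·(0.963300+0.949500))/(1+21/400) = 2361/2500 ≈ 0.944400
step 4 [4y] zero: DF = P = 9149/10000 ≈ 0.914900
step 5 [5y] swap r/1=330/15577: DF=(1 − 330/15577·(0.963300+0.949500+0.944400+0.914900))/(1+330/15577) = 901/1000 ≈ 0.901000
step 6 [6y] zero: DF = P = 8729/10000 ≈ 0.872900
step 7 [7y] zero: DF = P = 516/625 ≈ 0.825600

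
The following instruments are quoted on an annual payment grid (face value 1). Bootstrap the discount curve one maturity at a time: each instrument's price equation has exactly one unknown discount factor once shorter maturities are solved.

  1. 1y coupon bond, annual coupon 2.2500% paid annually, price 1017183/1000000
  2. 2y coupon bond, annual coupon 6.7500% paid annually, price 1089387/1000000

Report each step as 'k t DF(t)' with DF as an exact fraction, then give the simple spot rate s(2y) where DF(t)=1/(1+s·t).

step 1 [1y] bond c/1=9/400: DF=(1017183/1000000 − 9/400·(0))/(1+9/400) = 2487/2500 ≈ 0.994800
step 2 [2y] bond c/1=27/400: DF=(1089387/1000000 − 27/400·(0.994800))/(1+27/400) = 1197/1250 ≈ 0.957600

1 1 2487/2500
2 2 1197/1250
s(2y) = (1/(1197/1250) − 1)/(2) = 53/2394 ≈ 2.2139%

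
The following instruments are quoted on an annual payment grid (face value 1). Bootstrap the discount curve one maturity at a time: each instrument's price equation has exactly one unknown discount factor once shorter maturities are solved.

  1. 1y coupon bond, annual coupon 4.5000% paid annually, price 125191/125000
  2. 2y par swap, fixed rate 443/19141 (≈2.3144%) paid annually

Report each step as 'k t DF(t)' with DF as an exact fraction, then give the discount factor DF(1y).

step 1 [1y] bond c/1=9/200: DF=(125191/125000 − 9/200·(0))/(1+9/200) = 599/625 ≈ 0.958400
step 2 [2y] swap r/1=443/19141: DF=(1 − 443/19141·(0.958400))/(1+443/19141) = 9557/10000 ≈ 0.955700

1 1 599/625
2 2 9557/10000
DF(1y) = 599/625 ≈ 0.958400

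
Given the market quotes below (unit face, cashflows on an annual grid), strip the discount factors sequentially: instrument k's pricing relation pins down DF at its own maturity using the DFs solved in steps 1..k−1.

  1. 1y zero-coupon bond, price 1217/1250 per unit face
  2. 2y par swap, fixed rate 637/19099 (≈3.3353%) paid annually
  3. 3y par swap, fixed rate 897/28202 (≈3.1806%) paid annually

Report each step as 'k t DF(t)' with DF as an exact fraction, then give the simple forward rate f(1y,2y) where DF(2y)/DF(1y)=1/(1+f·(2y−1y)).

step 1 [1y] zero: DF = P = 1217/1250 ≈ 0.973600
step 2 [2y] swap r/1=637/19099: DF=(1 − 637/19099·(0.973600))/(1+637/19099) = 9363/10000 ≈ 0.936300
step 3 [3y] swap r/1=897/28202: DF=(1 − 897/28202·(0.973600+0.936300))/(1+897/28202) = 9103/10000 ≈ 0.910300

1 1 1217/1250
2 2 9363/10000
3 3 9103/10000
f(1y,2y) = ((1217/1250)/(9363/10000) − 1)/(1) = 373/9363 ≈ 3.9838%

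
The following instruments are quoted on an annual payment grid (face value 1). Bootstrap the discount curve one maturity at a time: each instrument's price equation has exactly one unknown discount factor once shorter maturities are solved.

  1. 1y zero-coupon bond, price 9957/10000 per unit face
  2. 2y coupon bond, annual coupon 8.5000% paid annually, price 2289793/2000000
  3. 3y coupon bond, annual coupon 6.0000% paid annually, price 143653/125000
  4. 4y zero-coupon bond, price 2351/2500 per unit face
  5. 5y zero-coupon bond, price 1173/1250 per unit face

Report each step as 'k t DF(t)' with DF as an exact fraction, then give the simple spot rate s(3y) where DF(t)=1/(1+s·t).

step 1 [1y] zero: DF = P = 9957/10000 ≈ 0.995700
step 2 [2y] bond c/1=17/200: DF=(2289793/2000000 − 17/200·(0.995700))/(1+17/200) = 2443/2500 ≈ 0.977200
step 3 [3y] bond c/1=3/50: DF=(143653/125000 − 3/50·(0.995700+0.977200))/(1+3/50) = 389/400 ≈ 0.972500
step 4 [4y] zero: DF = P = 2351/2500 ≈ 0.940400
step 5 [5y] zero: DF = P = 1173/1250 ≈ 0.938400

1 1 9957/10000
2 2 2443/2500
3 3 389/400
4 4 2351/2500
5 5 1173/1250
s(3y) = (1/(389/400) − 1)/(3) = 11/1167 ≈ 0.9426%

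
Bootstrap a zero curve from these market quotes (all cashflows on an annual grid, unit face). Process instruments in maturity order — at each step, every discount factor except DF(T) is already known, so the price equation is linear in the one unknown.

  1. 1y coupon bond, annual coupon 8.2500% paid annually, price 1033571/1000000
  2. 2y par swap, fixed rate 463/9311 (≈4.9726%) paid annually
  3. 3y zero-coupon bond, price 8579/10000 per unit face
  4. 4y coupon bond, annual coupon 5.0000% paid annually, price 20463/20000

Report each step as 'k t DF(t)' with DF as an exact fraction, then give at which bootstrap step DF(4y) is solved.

step 1 [1y] bond c/1=33/400: DF=(1033571/1000000 − 33/400·(0))/(1+33/400) = 2387/2500 ≈ 0.954800
step 2 [2y] swap r/1=463/9311: DF=(1 − 463/9311·(0.954800))/(1+463/9311) = 4537/5000 ≈ 0.907400
step 3 [3y] zero: DF = P = 8579/10000 ≈ 0.857900
step 4 [4y] bond c/1=1/20: DF=(20463/20000 − 1/20·(0.954800+0.907400+0.857900))/(1+1/20) = 8449/10000 ≈ 0.844900

1 1 2387/2500
2 2 4537/5000
3 3 8579/10000
4 4 8449/10000
DF(4y) is solved at step 4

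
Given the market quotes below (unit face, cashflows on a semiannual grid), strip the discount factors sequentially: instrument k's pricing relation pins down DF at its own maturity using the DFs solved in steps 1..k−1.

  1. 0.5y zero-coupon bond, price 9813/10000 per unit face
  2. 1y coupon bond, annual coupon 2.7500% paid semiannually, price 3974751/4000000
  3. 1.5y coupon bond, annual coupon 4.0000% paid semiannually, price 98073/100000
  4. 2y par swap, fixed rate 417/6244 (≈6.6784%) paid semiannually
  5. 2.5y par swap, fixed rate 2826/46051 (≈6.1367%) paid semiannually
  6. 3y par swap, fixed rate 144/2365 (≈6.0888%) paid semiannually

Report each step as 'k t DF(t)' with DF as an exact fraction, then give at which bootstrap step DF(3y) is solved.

1 1/2 9813/10000
2 1 9669/10000
3 3/2 9233/10000
4 2 8749/10000
5 5/2 8587/10000
6 3 1043/1250
DF(3y) is solved at step 6

step 1 [0.5y] zero: DF = P = 9813/10000 ≈ 0.981300
step 2 [1y] bond c/2=11/800: DF=(3974751/4000000 − 11/800·(0.981300))/(1+11/800) = 9669/10000 ≈ 0.966900
step 3 [1.5y] bond c/2=1/50: DF=(98073/100000 − 1/50·(0.981300+0.966900))/(1+1/50) = 9233/10000 ≈ 0.923300
step 4 [2y] swap r/2=417/12488: DF=(1 − 417/12488·(0.981300+0.966900+0.923300))/(1+417/12488) = 8749/10000 ≈ 0.874900
step 5 [2.5y] swap r/2=1413/46051: DF=(1 − 1413/46051·(0.981300+0.966900+0.923300+0.874900))/(1+1413/46051) = 8587/10000 ≈ 0.858700
step 6 [3y] swap r/2=72/2365: DF=(1 − 72/2365·(0.981300+0.966900+0.923300+0.874900+0.858700))/(1+72/2365) = 1043/1250 ≈ 0.834400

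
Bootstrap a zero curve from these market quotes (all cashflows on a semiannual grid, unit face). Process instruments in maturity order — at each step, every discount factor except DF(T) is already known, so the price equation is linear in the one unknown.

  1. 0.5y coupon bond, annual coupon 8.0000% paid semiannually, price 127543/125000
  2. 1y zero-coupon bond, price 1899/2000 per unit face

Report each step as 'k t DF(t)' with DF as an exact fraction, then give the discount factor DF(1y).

1 1/2 9811/10000
2 1 1899/2000
DF(1y) = 1899/2000 ≈ 0.949500

step 1 [0.5y] bond c/2=1/25: DF=(127543/125000 − 1/25·(0))/(1+1/25) = 9811/10000 ≈ 0.981100
step 2 [1y] zero: DF = P = 1899/2000 ≈ 0.949500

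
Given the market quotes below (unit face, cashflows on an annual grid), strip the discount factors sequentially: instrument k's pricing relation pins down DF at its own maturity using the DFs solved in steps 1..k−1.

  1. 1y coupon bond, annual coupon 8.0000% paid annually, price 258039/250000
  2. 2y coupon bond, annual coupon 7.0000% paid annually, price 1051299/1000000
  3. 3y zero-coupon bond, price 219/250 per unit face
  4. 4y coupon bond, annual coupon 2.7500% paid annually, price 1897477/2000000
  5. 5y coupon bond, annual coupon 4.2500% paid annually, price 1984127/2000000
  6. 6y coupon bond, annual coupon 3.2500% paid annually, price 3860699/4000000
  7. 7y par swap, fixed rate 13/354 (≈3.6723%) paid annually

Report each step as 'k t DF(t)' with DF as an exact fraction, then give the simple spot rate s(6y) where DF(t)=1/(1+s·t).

step 1 [1y] bond c/1=2/25: DF=(258039/250000 − 2/25·(0))/(1+2/25) = 9557/10000 ≈ 0.955700
step 2 [2y] bond c/1=7/100: DF=(1051299/1000000 − 7/100·(0.955700))/(1+7/100) = 23/25 ≈ 0.920000
step 3 [3y] zero: DF = P = 219/250 ≈ 0.876000
step 4 [4y] bond c/1=11/400: DF=(1897477/2000000 − 11/400·(0.955700+0.920000+0.876000))/(1+11/400) = 8497/10000 ≈ 0.849700
step 5 [5y] bond c/1=17/400: DF=(1984127/2000000 − 17/400·(0.955700+0.920000+0.876000+0.849700))/(1+17/400) = 503/625 ≈ 0.804800
step 6 [6y] bond c/1=13/400: DF=(3860699/4000000 − 13/400·(0.955700+0.920000+0.876000+0.849700+0.804800))/(1+13/400) = 7961/10000 ≈ 0.796100
step 7 [7y] swap r/1=13/354: DF=(1 − 13/354·(0.955700+0.920000+0.876000+0.849700+0.804800+0.796100))/(1+13/354) = 7803/10000 ≈ 0.780300

1 1 9557/10000
2 2 23/25
3 3 219/250
4 4 8497/10000
5 5 503/625
6 6 7961/10000
7 7 7803/10000
s(6y) = (1/(7961/10000) − 1)/(6) = 2039/47766 ≈ 4.2687%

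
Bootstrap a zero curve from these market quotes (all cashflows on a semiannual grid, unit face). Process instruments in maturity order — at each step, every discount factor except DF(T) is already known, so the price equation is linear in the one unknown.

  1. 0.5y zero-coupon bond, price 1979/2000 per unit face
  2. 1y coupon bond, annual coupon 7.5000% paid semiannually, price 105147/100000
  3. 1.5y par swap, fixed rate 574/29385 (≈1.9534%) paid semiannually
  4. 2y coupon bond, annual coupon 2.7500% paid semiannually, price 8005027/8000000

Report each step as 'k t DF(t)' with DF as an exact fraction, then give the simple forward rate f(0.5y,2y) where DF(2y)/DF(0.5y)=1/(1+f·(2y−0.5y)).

1 1/2 1979/2000
2 1 9777/10000
3 3/2 9713/10000
4 2 592/625
f(0.5y,2y) = ((1979/2000)/(592/625) − 1)/(3/2) = 141/4736 ≈ 2.9772%

step 1 [0.5y] zero: DF = P = 1979/2000 ≈ 0.989500
step 2 [1y] bond c/2=3/80: DF=(105147/100000 − 3/80·(0.989500))/(1+3/80) = 9777/10000 ≈ 0.977700
step 3 [1.5y] swap r/2=287/29385: DF=(1 − 287/29385·(0.989500+0.977700))/(1+287/29385) = 9713/10000 ≈ 0.971300
step 4 [2y] bond c/2=11/800: DF=(8005027/8000000 − 11/800·(0.989500+0.977700+0.971300))/(1+11/800) = 592/625 ≈ 0.947200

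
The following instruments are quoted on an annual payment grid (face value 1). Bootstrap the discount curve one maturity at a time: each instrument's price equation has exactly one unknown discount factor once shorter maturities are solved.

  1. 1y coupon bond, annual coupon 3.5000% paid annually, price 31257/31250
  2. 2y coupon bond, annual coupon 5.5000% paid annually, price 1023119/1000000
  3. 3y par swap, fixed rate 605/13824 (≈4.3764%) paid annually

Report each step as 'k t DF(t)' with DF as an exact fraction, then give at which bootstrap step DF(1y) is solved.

step 1 [1y] bond c/1=7/200: DF=(31257/31250 − 7/200·(0))/(1+7/200) = 604/625 ≈ 0.966400
step 2 [2y] bond c/1=11/200: DF=(1023119/1000000 − 11/200·(0.966400))/(1+11/200) = 4597/5000 ≈ 0.919400
step 3 [3y] swap r/1=605/13824: DF=(1 − 605/13824·(0.966400+0.919400))/(1+605/13824) = 879/1000 ≈ 0.879000

1 1 604/625
2 2 4597/5000
3 3 879/1000
DF(1y) is solved at step 1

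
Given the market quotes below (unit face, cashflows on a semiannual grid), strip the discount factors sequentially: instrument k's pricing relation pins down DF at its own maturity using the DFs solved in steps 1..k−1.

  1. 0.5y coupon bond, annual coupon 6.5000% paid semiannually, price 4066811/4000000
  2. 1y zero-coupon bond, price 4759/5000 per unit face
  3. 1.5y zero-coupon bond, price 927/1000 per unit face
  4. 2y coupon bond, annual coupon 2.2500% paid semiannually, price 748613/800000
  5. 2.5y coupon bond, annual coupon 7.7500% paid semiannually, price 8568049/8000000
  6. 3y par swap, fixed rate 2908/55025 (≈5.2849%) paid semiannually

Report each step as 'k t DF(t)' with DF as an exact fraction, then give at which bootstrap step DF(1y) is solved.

1 1/2 9847/10000
2 1 4759/5000
3 3/2 927/1000
4 2 1787/2000
5 5/2 8909/10000
6 3 4273/5000
DF(1y) is solved at step 2

step 1 [0.5y] bond c/2=13/400: DF=(4066811/4000000 − 13/400·(0))/(1+13/400) = 9847/10000 ≈ 0.984700
step 2 [1y] zero: DF = P = 4759/5000 ≈ 0.951800
step 3 [1.5y] zero: DF = P = 927/1000 ≈ 0.927000
step 4 [2y] bond c/2=9/800: DF=(748613/800000 − 9/800·(0.984700+0.951800+0.927000))/(1+9/800) = 1787/2000 ≈ 0.893500
step 5 [2.5y] bond c/2=31/800: DF=(8568049/8000000 − 31/800·(0.984700+0.951800+0.927000+0.893500))/(1+31/800) = 8909/10000 ≈ 0.890900
step 6 [3y] swap r/2=1454/55025: DF=(1 − 1454/55025·(0.984700+0.951800+0.927000+0.893500+0.890900))/(1+1454/55025) = 4273/5000 ≈ 0.854600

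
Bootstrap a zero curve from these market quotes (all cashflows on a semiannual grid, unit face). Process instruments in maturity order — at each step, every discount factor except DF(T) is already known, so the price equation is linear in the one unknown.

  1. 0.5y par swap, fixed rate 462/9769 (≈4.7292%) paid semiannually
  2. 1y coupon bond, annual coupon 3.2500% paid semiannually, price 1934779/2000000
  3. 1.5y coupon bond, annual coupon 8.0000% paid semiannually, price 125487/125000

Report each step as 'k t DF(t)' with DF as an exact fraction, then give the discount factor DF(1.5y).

step 1 [0.5y] swap r/2=231/9769: DF=(1 − 231/9769·(0))/(1+231/9769) = 9769/10000 ≈ 0.976900
step 2 [1y] bond c/2=13/800: DF=(1934779/2000000 − 13/800·(0.976900))/(1+13/800) = 9363/10000 ≈ 0.936300
step 3 [1.5y] bond c/2=1/25: DF=(125487/125000 − 1/25·(0.976900+0.936300))/(1+1/25) = 8917/10000 ≈ 0.891700

1 1/2 9769/10000
2 1 9363/10000
3 3/2 8917/10000
DF(1.5y) = 8917/10000 ≈ 0.891700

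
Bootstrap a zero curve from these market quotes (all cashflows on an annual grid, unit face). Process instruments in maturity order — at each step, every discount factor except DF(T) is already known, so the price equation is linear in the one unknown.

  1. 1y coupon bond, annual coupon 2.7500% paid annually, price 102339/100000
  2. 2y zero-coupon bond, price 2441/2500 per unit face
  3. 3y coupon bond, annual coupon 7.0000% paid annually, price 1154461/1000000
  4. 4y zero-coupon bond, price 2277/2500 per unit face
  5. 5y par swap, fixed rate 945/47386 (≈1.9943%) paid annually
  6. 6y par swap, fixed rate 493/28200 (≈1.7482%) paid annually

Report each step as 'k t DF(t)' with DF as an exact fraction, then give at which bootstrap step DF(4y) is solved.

1 1 249/250
2 2 2441/2500
3 3 9499/10000
4 4 2277/2500
5 5 1811/2000
6 6 4507/5000
DF(4y) is solved at step 4

step 1 [1y] bond c/1=11/400: DF=(102339/100000 − 11/400·(0))/(1+11/400) = 249/250 ≈ 0.996000
step 2 [2y] zero: DF = P = 2441/2500 ≈ 0.976400
step 3 [3y] bond c/1=7/100: DF=(1154461/1000000 − 7/100·(0.996000+0.976400))/(1+7/100) = 9499/10000 ≈ 0.949900
step 4 [4y] zero: DF = P = 2277/2500 ≈ 0.910800
step 5 [5y] swap r/1=945/47386: DF=(1 − 945/47386·(0.996000+0.976400+0.949900+0.910800))/(1+945/47386) = 1811/2000 ≈ 0.905500
step 6 [6y] swap r/1=493/28200: DF=(1 − 493/28200·(0.996000+0.976400+0.949900+0.910800+0.905500))/(1+493/28200) = 4507/5000 ≈ 0.901400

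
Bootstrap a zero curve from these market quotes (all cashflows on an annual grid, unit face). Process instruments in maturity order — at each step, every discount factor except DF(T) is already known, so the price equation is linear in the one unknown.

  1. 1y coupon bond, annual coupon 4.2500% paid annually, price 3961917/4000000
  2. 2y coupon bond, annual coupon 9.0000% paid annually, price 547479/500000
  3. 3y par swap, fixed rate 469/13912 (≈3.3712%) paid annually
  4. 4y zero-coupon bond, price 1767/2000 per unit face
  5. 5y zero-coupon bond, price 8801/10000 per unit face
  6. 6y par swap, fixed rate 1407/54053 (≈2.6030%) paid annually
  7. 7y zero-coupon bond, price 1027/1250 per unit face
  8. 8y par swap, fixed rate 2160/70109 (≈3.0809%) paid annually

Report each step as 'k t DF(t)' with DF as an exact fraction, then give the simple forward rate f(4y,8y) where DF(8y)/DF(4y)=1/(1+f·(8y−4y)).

step 1 [1y] bond c/1=17/400: DF=(3961917/4000000 − 17/400·(0))/(1+17/400) = 9501/10000 ≈ 0.950100
step 2 [2y] bond c/1=9/100: DF=(547479/500000 − 9/100·(0.950100))/(1+9/100) = 9261/10000 ≈ 0.926100
step 3 [3y] swap r/1=469/13912: DF=(1 − 469/13912·(0.950100+0.926100))/(1+469/13912) = 4531/5000 ≈ 0.906200
step 4 [4y] zero: DF = P = 1767/2000 ≈ 0.883500
step 5 [5y] zero: DF = P = 8801/10000 ≈ 0.880100
step 6 [6y] swap r/1=1407/54053: DF=(1 − 1407/54053·(0.950100+0.926100+0.906200+0.883500+0.880100))/(1+1407/54053) = 8593/10000 ≈ 0.859300
step 7 [7y] zero: DF = P = 1027/1250 ≈ 0.821600
step 8 [8y] swap r/1=2160/70109: DF=(1 − 2160/70109·(0.950100+0.926100+0.906200+0.883500+0.880100+0.859300+0.821600))/(1+2160/70109) = 98/125 ≈ 0.784000

1 1 9501/10000
2 2 9261/10000
3 3 4531/5000
4 4 1767/2000
5 5 8801/10000
6 6 8593/10000
7 7 1027/1250
8 8 98/125
f(4y,8y) = ((1767/2000)/(98/125) − 1)/(4) = 199/6272 ≈ 3.1728%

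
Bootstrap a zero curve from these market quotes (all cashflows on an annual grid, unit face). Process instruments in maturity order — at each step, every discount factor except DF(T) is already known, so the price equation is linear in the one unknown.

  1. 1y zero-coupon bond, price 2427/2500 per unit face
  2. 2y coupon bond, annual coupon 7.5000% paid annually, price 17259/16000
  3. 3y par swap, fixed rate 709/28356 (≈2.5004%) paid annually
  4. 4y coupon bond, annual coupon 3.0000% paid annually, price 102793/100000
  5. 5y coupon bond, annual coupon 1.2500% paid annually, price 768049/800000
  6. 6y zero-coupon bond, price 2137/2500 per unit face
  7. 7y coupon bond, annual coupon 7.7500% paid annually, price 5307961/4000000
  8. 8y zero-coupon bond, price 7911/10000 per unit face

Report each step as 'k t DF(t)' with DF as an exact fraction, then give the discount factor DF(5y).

step 1 [1y] zero: DF = P = 2427/2500 ≈ 0.970800
step 2 [2y] bond c/1=3/40: DF=(17259/16000 − 3/40·(0.970800))/(1+3/40) = 9357/10000 ≈ 0.935700
step 3 [3y] swap r/1=709/28356: DF=(1 − 709/28356·(0.970800+0.935700))/(1+709/28356) = 9291/10000 ≈ 0.929100
step 4 [4y] bond c/1=3/100: DF=(102793/100000 − 3/100·(0.970800+0.935700+0.929100))/(1+3/100) = 4577/5000 ≈ 0.915400
step 5 [5y] bond c/1=1/80: DF=(768049/800000 − 1/80·(0.970800+0.935700+0.929100+0.915400))/(1+1/80) = 9019/10000 ≈ 0.901900
step 6 [6y] zero: DF = P = 2137/2500 ≈ 0.854800
step 7 [7y] bond c/1=31/400: DF=(5307961/4000000 − 31/400·(0.970800+0.935700+0.929100+0.915400+0.901900+0.854800))/(1+31/400) = 4177/5000 ≈ 0.835400
step 8 [8y] zero: DF = P = 7911/10000 ≈ 0.791100

1 1 2427/2500
2 2 9357/10000
3 3 9291/10000
4 4 4577/5000
5 5 9019/10000
6 6 2137/2500
7 7 4177/5000
8 8 7911/10000
DF(5y) = 9019/10000 ≈ 0.901900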